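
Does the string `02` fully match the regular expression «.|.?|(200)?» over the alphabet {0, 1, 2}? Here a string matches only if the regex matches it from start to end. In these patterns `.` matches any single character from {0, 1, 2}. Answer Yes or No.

No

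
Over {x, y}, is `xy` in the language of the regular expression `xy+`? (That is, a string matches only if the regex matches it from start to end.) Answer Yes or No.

Yes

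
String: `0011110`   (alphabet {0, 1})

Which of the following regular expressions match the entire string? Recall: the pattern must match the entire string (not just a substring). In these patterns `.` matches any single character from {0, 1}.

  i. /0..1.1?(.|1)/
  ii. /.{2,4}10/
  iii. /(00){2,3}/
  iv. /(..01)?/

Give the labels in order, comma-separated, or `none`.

i → match
ii → no match
iii → no match — must end with `00`
iv → no match

i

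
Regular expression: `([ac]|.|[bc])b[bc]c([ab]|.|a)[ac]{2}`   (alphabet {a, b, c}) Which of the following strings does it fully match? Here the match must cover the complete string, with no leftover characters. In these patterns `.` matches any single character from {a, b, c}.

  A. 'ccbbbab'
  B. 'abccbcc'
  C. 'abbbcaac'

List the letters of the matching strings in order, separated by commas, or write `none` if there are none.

A → no match
B → match
C → no match

B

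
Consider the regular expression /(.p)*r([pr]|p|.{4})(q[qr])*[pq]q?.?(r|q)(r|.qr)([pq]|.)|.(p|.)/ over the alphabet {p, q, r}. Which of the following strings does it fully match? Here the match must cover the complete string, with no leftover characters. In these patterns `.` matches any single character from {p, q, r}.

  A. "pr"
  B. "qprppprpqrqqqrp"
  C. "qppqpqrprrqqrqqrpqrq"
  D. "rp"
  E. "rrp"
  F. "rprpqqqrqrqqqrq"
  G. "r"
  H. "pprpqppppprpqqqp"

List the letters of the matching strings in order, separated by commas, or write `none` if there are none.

A → match
B → match
C → no match
D → match
E → no match
F → match
G → no match
H → no match

A, B, D, F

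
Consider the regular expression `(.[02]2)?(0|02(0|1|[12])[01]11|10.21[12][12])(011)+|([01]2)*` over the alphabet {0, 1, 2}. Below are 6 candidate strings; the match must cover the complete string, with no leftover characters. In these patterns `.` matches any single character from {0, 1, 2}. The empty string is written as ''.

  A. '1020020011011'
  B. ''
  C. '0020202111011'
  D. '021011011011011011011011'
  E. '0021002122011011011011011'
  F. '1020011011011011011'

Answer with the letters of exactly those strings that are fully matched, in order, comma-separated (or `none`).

B, D, E, F

A → no match
B → match
C → no match
D → match
E → match
F → match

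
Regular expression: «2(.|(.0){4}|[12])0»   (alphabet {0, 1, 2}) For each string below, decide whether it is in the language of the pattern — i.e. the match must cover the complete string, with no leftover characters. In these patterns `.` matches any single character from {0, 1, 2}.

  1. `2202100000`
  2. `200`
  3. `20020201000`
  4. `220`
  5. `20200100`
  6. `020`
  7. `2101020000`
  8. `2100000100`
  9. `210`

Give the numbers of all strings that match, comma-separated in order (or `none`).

2, 4, 7, 8, 9

1 → no match
2 → match
3 → no match
4 → match
5 → no match
6 → no match — must start with `2`
7 → match
8 → match
9 → match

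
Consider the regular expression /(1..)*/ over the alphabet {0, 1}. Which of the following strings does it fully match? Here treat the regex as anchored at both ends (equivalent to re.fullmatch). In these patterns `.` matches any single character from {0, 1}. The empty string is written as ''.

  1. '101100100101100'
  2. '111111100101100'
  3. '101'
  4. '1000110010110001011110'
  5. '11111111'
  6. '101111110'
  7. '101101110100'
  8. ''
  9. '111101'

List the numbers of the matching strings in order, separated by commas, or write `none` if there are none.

1, 2, 3, 6, 7, 8, 9

1 → match
2 → match
3. '101' → match
4 → no match
5. '11111111' → no match
6. '101111110' → match
7. '101101110100' → match
8. '' → match
9. '111101' → match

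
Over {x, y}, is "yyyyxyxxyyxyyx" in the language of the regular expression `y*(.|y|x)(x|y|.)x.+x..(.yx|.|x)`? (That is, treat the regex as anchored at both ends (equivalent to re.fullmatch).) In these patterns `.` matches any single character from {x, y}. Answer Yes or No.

Yes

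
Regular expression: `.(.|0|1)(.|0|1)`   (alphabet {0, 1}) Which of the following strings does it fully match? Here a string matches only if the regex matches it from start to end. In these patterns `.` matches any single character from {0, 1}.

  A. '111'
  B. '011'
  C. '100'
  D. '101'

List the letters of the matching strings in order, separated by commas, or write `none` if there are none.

A, B, C, D

A → match
B → match
C → match
D → match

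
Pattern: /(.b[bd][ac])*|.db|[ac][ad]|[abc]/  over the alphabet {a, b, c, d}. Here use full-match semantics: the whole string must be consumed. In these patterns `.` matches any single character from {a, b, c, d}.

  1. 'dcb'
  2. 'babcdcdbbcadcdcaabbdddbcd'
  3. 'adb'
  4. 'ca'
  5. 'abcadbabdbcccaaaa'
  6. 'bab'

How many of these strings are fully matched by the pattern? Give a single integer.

1 → no match
2 → no match
3 → match
4 → match
5 → no match
6 → no match
Total matched: 2

2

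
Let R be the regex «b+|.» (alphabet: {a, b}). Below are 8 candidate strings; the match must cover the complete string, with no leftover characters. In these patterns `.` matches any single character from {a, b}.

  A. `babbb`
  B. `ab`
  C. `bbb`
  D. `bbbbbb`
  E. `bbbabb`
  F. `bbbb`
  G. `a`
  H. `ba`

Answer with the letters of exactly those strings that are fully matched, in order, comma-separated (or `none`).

A → no match
B → no match
C → match
D → match
E → no match
F → match
G → match
H → no match

C, D, F, G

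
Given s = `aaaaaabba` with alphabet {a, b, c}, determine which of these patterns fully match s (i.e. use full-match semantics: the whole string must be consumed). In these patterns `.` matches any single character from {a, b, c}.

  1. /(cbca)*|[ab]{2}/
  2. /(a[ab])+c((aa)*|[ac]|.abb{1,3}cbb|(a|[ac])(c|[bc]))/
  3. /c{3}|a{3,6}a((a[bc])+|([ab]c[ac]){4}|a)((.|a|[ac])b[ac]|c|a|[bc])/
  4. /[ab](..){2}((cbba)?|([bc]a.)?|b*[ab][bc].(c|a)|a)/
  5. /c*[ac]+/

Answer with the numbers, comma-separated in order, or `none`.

1 → no match
2 → no match
3 → match
4 → match
5 → no match

3, 4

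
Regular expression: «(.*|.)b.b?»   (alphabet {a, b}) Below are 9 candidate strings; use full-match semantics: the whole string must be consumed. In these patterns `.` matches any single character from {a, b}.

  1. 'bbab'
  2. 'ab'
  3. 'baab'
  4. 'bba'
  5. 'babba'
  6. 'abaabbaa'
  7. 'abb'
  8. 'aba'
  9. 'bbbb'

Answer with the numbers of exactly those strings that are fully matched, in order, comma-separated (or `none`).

1. 'bbab' → match
2. 'ab' → no match
3. 'baab' → no match
4. 'bba' → match
5. 'babba' → match
6. 'abaabbaa' → no match
7. 'abb' → match
8. 'aba' → match
9. 'bbbb' → match

1, 4, 5, 7, 8, 9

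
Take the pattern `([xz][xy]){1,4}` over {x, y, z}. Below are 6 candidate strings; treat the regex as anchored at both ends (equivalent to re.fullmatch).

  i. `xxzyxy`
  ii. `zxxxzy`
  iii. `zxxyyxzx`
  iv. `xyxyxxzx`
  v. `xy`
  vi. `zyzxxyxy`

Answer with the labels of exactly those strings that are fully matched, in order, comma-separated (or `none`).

i → match
ii → match
iii → no match
iv → match
v → match
vi → match

i, ii, iv, v, vi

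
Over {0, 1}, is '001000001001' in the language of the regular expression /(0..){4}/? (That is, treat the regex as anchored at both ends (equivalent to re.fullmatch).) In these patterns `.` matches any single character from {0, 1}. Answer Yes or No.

Yes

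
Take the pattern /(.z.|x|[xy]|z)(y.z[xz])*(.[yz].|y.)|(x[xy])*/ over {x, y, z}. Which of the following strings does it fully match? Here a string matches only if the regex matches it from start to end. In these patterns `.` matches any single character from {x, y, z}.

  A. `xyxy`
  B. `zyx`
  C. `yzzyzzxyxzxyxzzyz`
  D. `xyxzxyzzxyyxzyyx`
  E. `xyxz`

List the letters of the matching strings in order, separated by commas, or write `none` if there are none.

A, B, C

A → match
B → match
C → match
D → no match
E → no match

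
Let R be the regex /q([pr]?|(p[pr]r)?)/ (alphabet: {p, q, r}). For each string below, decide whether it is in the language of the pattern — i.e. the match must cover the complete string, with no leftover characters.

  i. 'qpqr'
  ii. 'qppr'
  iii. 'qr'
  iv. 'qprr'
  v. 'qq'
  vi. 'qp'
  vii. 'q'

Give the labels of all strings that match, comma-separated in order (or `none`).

i → no match
ii → match
iii → match
iv → match
v → no match
vi → match
vii → match

ii, iii, iv, vi, vii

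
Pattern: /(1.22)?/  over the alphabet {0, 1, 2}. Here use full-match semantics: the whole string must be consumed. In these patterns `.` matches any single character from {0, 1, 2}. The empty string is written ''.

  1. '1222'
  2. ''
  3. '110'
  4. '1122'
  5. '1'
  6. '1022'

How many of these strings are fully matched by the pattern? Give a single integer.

4

1 → match
2 → match
3 → no match
4 → match
5 → no match
6 → match
Total matched: 4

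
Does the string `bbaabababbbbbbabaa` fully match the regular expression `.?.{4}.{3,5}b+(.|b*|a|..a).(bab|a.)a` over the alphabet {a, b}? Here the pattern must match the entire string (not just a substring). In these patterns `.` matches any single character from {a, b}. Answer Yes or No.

No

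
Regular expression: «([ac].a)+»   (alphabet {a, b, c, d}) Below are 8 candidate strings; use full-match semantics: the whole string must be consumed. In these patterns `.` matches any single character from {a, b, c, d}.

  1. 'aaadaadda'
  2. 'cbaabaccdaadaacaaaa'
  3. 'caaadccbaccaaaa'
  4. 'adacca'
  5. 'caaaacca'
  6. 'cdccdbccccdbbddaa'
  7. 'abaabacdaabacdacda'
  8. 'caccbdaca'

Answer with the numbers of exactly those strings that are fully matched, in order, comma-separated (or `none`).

1 → no match
2 → no match
3 → no match
4 → match
5 → no match
6 → no match
7 → match
8 → no match

4, 7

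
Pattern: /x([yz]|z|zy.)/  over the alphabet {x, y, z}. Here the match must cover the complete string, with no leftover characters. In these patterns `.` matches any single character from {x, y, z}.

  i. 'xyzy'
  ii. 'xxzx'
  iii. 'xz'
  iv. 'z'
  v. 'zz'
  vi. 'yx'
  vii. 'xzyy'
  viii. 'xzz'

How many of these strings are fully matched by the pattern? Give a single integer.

2

i. 'xyzy' → no match
ii. 'xxzx' → no match
iii. 'xz' → match
iv. 'z' → no match — must start with 'x'
v. 'zz' → no match — must start with 'x'
vi. 'yx' → no match — must start with 'x'
vii. 'xzyy' → match
viii. 'xzz' → no match
Total matched: 2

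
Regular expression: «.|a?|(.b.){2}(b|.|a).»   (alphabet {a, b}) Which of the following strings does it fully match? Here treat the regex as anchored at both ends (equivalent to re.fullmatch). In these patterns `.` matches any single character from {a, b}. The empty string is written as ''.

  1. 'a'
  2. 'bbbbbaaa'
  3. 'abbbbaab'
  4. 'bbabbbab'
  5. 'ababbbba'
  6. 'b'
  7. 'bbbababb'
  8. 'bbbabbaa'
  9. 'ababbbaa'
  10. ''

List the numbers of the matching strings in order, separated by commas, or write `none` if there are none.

1 → match
2 → match
3 → match
4 → match
5 → match
6 → match
7 → match
8 → match
9 → match
10 → match

1, 2, 3, 4, 5, 6, 7, 8, 9, 10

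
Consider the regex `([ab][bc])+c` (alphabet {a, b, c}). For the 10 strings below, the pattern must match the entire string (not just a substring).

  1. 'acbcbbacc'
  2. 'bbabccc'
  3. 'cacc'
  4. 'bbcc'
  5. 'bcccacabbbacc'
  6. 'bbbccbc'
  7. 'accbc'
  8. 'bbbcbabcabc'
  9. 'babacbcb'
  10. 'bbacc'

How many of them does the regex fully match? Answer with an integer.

1 → match
2 → no match
3 → no match
4 → no match
5 → no match
6 → no match
7 → no match
8 → no match
9 → no match — must end with 'c'
10 → match
Total matched: 2

2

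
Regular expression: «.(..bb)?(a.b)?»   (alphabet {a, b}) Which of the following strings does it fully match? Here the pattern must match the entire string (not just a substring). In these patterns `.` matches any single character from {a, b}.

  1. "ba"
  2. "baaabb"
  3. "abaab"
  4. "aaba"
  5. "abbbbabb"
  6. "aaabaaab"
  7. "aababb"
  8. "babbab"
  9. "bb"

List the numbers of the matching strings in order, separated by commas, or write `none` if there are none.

5

1 → no match
2 → no match
3 → no match
4 → no match
5 → match
6 → no match
7 → no match
8 → no match
9 → no match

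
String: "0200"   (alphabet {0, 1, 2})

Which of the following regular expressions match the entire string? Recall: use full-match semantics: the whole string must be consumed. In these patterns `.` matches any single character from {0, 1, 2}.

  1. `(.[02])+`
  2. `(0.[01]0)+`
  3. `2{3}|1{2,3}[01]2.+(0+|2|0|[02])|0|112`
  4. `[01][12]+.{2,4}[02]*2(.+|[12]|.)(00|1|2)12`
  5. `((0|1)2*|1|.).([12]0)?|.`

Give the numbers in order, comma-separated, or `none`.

1 → match
2 → match
3 → no match
4 → no match — must end with "12"
5 → no match

1, 2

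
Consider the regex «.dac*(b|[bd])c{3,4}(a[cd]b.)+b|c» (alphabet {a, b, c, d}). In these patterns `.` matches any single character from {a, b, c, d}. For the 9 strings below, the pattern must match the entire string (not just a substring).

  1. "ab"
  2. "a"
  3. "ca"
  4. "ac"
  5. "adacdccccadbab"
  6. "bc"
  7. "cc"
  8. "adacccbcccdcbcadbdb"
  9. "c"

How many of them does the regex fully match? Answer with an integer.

1 → no match
2 → no match
3 → no match
4 → no match
5 → match
6 → no match
7 → no match
8 → no match
9 → match
Total matched: 2

2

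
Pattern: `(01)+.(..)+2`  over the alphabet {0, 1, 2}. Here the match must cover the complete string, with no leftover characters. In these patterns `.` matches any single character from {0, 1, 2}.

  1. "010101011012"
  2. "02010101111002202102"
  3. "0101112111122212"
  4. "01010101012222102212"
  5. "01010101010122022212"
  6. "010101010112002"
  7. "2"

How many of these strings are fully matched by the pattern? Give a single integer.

4

1 → match
2 → no match — must start with "01"
3 → match
4 → match
5 → match
6 → no match
7 → no match — must start with "01"
Total matched: 4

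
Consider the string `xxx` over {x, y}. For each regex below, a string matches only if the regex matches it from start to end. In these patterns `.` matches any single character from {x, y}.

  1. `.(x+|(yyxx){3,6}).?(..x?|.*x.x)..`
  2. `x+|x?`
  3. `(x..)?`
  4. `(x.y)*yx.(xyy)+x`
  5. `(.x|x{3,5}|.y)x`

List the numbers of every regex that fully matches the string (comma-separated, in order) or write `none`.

2, 3, 5

1 → no match
2 → match
3 → match
4 → no match — must end with `xyyx`
5 → match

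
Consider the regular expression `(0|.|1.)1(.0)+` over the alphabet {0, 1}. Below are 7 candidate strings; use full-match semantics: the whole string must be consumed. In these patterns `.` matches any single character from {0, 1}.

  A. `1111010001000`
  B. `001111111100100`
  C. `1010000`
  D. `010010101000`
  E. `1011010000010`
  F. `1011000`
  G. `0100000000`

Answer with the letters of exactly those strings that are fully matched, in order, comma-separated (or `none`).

A, C, D, E, F, G

A → match
B → no match
C → match
D → match
E → match
F → match
G → match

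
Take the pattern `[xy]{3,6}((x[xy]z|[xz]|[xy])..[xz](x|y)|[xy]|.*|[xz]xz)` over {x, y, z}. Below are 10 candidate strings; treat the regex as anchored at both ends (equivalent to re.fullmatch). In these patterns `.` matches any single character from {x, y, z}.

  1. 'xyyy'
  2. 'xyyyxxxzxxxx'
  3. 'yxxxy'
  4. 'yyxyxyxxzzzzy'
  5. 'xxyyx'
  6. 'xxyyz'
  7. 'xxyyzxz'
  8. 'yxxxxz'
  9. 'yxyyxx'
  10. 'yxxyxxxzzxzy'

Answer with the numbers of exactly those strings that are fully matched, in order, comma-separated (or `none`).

1, 2, 3, 4, 5, 6, 7, 8, 9, 10

1. 'xyyy' → match
2. 'xyyyxxxzxxxx' → match
3. 'yxxxy' → match
4 → match
5. 'xxyyx' → match
6. 'xxyyz' → match
7. 'xxyyzxz' → match
8. 'yxxxxz' → match
9. 'yxyyxx' → match
10. 'yxxyxxxzzxzy' → match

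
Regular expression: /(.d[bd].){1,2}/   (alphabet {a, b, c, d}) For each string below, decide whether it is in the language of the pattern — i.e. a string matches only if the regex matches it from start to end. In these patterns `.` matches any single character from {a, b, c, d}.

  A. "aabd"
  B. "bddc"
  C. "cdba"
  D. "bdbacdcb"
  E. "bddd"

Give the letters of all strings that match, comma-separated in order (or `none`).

B, C, E

A → no match
B → match
C → match
D → no match
E → match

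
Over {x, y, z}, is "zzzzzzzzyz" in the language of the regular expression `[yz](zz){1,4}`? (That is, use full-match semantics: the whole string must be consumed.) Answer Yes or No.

No

Every match must end with "zz", but "zzzzzzzzyz" does not.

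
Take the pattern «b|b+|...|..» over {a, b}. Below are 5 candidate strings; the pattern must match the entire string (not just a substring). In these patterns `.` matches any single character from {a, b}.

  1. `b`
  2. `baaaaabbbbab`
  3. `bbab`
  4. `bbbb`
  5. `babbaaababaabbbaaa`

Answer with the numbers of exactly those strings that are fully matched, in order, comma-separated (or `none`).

1, 4

1 → match
2 → no match
3 → no match
4 → match
5 → no match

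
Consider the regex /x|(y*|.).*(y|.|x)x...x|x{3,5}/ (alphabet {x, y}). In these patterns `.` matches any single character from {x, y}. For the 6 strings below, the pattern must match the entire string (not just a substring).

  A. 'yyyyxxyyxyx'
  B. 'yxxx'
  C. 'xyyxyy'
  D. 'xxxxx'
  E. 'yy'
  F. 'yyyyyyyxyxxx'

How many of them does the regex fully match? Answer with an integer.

A. 'yyyyxxyyxyx' → no match
B. 'yxxx' → no match
C. 'xyyxyy' → no match — must end with 'x'
D. 'xxxxx' → match
E. 'yy' → no match — must end with 'x'
F. 'yyyyyyyxyxxx' → match
Total matched: 2

2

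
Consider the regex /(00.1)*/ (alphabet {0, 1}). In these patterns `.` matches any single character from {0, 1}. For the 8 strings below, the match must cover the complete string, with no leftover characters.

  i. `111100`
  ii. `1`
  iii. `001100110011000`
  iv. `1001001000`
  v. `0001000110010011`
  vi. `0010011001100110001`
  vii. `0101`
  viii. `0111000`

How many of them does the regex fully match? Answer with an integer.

i → no match
ii → no match
iii → no match
iv → no match
v → no match
vi → no match
vii → no match
viii → no match
Total matched: 0

0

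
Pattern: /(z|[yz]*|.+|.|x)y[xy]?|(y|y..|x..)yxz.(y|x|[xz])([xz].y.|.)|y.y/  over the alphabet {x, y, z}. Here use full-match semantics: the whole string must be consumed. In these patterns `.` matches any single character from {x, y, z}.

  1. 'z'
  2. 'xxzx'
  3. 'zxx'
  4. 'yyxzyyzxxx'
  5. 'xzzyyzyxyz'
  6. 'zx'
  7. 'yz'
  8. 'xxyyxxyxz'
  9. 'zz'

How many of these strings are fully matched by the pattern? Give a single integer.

0

1. 'z' → no match
2. 'xxzx' → no match
3. 'zxx' → no match
4. 'yyxzyyzxxx' → no match
5. 'xzzyyzyxyz' → no match
6. 'zx' → no match
7. 'yz' → no match
8. 'xxyyxxyxz' → no match
9. 'zz' → no match
Total matched: 0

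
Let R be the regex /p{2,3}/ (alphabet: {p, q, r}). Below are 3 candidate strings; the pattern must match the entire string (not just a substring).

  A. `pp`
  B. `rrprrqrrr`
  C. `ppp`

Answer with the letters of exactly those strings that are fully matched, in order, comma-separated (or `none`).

A, C

A. `pp` → match
B. `rrprrqrrr` → no match — must start with `p`
C. `ppp` → match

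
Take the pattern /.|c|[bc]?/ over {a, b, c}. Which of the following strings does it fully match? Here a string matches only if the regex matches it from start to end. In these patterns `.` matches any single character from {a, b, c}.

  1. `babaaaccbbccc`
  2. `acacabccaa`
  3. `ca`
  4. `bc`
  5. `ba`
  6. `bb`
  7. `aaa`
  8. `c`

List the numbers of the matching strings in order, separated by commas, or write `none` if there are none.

1 → no match
2 → no match
3 → no match
4 → no match
5 → no match
6 → no match
7 → no match
8 → match

8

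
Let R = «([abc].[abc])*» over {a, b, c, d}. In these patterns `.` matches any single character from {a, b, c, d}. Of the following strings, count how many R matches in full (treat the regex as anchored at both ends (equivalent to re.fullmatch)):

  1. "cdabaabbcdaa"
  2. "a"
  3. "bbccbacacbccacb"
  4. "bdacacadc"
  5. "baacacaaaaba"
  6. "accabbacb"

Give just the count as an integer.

4

1 → no match
2 → no match
3 → match
4 → match
5 → match
6 → match
Total matched: 4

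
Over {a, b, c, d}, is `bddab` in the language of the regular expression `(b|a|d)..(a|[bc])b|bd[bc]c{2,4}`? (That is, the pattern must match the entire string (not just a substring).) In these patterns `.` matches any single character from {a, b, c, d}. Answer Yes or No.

Yes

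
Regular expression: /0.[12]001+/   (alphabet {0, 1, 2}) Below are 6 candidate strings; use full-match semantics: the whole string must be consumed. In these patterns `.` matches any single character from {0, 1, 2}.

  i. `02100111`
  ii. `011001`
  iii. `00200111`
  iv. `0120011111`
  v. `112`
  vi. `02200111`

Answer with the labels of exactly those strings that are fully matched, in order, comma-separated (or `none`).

i. `02100111` → match
ii. `011001` → match
iii. `00200111` → match
iv. `0120011111` → match
v. `112` → no match — must start with `0`
vi. `02200111` → match

i, ii, iii, iv, vi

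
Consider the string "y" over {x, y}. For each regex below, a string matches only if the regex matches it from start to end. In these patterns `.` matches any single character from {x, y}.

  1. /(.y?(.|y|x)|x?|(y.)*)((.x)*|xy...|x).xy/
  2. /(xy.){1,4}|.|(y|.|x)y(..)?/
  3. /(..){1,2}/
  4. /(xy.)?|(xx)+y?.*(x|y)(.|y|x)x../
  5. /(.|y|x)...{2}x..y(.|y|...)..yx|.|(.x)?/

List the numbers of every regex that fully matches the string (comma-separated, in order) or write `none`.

2, 5

1 → no match — must end with "xy"
2 → match
3 → no match
4 → no match
5 → match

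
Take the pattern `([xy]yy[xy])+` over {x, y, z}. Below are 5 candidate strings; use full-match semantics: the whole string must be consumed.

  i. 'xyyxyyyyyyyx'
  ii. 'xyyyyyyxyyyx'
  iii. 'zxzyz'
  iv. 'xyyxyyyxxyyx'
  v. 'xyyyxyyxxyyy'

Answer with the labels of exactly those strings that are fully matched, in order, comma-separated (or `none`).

i → match
ii → match
iii → no match
iv → match
v → match

i, ii, iv, v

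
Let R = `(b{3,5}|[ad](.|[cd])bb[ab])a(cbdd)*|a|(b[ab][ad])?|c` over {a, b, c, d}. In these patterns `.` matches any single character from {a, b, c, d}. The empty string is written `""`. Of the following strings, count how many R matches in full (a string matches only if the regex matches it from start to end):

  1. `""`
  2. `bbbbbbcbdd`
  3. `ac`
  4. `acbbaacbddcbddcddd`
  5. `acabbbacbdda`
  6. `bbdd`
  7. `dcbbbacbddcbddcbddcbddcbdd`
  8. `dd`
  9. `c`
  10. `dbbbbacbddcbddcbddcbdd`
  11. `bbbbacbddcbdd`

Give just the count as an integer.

1 → match
2 → no match
3 → no match
4 → no match
5 → no match
6 → no match
7 → match
8 → no match
9 → match
10 → match
11 → match
Total matched: 5

5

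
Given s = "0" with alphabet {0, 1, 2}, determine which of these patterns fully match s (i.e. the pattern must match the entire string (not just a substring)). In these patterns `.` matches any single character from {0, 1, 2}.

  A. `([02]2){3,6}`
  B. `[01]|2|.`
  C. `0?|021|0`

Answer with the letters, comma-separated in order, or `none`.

B, C

A → no match — must end with "2"
B → match
C → match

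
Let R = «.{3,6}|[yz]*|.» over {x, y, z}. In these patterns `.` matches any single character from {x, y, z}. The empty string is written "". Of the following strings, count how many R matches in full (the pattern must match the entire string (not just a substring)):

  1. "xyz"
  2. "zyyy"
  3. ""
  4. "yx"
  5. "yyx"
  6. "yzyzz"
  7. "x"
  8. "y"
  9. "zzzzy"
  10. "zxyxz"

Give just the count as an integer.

9

1 → match
2 → match
3 → match
4 → no match
5 → match
6 → match
7 → match
8 → match
9 → match
10 → match
Total matched: 9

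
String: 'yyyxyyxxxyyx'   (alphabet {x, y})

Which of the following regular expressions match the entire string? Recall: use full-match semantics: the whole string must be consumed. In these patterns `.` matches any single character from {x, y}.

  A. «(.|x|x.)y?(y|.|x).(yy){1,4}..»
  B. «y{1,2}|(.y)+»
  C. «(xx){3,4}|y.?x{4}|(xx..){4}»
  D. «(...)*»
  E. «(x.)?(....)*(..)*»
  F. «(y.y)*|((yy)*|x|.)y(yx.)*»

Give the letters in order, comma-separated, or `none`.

D, E

A → no match
B → no match — must end with 'y'
C → no match
D → match
E → match
F → no match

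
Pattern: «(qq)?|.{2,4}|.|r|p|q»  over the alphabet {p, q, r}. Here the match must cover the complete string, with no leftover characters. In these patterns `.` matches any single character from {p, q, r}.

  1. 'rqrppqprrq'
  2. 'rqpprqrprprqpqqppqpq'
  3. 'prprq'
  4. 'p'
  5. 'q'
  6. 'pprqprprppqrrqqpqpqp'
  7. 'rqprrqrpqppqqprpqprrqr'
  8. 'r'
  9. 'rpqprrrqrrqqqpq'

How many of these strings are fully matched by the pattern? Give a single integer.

1 → no match
2 → no match
3 → no match
4 → match
5 → match
6 → no match
7 → no match
8 → match
9 → no match
Total matched: 3

3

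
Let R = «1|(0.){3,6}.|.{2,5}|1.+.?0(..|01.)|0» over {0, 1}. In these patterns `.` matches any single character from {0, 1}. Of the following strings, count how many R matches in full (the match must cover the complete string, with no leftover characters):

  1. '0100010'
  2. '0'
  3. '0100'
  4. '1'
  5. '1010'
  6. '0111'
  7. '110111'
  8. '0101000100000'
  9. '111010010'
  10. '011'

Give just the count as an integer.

9

1 → match
2 → match
3 → match
4 → match
5 → match
6 → match
7 → no match
8 → match
9 → match
10 → match
Total matched: 9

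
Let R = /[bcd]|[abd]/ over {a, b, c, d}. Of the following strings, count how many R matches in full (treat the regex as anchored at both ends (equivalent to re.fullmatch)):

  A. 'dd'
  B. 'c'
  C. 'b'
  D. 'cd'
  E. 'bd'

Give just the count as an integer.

A → no match
B → match
C → match
D → no match
E → no match
Total matched: 2

2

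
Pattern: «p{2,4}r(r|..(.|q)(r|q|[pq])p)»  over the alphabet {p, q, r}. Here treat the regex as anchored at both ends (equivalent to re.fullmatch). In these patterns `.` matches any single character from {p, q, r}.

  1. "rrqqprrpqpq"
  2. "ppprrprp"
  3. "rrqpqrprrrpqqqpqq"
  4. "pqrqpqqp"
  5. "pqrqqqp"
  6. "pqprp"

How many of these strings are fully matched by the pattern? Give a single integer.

0

1. "rrqqprrpqpq" → no match — must start with "p"
2. "ppprrprp" → no match
3 → no match — must start with "p"
4. "pqrqpqqp" → no match
5. "pqrqqqp" → no match
6. "pqprp" → no match
Total matched: 0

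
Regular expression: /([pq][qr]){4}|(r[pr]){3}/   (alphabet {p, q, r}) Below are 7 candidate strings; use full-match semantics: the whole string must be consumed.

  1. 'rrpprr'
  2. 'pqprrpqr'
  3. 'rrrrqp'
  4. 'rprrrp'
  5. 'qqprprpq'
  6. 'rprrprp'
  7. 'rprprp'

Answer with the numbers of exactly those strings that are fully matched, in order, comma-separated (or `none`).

1. 'rrpprr' → no match
2. 'pqprrpqr' → no match
3. 'rrrrqp' → no match
4. 'rprrrp' → match
5. 'qqprprpq' → match
6. 'rprrprp' → no match
7. 'rprprp' → match

4, 5, 7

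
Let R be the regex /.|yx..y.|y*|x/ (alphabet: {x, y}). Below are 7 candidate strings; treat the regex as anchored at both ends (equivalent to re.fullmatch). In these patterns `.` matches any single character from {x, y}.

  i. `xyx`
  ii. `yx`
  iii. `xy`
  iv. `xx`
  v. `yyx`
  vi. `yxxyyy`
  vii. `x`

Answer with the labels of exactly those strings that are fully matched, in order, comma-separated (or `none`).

i → no match
ii → no match
iii → no match
iv → no match
v → no match
vi → match
vii → match

vi, vii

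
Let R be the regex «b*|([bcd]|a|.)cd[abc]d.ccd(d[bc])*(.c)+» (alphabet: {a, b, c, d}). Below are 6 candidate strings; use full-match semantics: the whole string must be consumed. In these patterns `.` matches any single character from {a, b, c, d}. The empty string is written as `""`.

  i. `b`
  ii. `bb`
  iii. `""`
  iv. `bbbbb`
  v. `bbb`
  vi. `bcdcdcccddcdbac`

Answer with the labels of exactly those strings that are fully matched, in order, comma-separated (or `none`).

i, ii, iii, iv, v, vi

i. `b` → match
ii. `bb` → match
iii. `""` → match
iv. `bbbbb` → match
v. `bbb` → match
vi → match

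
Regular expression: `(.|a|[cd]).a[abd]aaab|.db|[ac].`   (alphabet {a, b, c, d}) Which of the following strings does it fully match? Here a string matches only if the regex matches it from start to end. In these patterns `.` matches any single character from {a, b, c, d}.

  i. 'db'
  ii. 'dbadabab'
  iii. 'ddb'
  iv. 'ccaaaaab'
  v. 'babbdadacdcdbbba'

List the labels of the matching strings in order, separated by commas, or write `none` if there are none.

i → no match
ii → no match
iii → match
iv → match
v → no match

iii, iv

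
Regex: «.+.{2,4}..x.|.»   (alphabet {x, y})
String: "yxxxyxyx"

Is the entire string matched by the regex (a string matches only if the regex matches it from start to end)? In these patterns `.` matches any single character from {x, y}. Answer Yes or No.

No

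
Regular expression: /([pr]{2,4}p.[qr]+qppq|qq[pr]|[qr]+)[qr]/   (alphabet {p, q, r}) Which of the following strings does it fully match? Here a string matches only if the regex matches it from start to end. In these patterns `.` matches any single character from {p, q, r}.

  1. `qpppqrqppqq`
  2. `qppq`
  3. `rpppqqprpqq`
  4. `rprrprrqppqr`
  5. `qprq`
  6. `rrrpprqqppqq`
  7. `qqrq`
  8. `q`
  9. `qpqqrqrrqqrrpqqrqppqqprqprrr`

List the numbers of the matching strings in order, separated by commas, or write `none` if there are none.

4, 6, 7

1 → no match
2 → no match
3 → no match
4 → match
5 → no match
6 → match
7 → match
8 → no match
9 → no match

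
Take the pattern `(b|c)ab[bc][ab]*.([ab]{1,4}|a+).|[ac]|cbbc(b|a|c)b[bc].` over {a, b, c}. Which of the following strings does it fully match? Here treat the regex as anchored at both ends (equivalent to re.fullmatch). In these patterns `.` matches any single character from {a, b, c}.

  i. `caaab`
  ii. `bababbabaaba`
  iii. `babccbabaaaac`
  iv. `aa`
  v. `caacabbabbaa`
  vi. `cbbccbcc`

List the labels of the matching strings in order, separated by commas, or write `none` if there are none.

vi

i. `caaab` → no match
ii. `bababbabaaba` → no match
iii → no match
iv. `aa` → no match
v. `caacabbabbaa` → no match
vi. `cbbccbcc` → match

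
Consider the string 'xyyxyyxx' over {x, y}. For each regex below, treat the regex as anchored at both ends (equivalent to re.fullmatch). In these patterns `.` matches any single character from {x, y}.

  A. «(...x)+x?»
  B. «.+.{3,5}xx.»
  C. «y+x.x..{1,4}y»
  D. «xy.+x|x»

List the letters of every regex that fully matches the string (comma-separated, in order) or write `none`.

A, D

A → match
B → no match
C → no match — must start with 'y'
D → match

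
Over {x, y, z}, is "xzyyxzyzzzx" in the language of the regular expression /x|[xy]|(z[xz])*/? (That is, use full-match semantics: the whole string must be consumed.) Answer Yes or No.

No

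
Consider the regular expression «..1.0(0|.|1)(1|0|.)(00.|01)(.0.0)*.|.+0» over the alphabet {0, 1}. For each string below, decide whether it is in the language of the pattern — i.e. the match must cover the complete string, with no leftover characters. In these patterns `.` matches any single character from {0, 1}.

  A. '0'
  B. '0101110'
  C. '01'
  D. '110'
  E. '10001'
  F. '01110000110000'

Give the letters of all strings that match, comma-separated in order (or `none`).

B, D, F

A → no match
B → match
C → no match
D → match
E → no match
F → match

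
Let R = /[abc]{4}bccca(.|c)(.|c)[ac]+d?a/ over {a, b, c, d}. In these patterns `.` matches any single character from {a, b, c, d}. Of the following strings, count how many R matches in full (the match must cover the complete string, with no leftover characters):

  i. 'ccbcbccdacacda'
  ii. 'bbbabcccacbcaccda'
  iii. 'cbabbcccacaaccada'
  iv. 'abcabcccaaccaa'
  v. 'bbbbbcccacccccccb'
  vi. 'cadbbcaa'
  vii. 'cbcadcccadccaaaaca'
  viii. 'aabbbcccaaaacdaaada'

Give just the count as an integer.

i → no match
ii → match
iii → match
iv → match
v → no match — must end with 'a'
vi. 'cadbbcaa' → no match
vii → no match
viii → no match
Total matched: 3

3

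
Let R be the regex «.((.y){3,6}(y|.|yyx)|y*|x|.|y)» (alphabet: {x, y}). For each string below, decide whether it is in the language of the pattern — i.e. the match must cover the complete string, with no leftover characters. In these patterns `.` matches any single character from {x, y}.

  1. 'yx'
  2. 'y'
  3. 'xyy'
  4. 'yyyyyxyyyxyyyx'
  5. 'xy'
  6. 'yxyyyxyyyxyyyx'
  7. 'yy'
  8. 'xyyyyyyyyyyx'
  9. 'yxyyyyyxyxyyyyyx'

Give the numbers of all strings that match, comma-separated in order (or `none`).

1. 'yx' → match
2. 'y' → match
3. 'xyy' → match
4 → match
5. 'xy' → match
6 → match
7. 'yy' → match
8. 'xyyyyyyyyyyx' → match
9 → match

1, 2, 3, 4, 5, 6, 7, 8, 9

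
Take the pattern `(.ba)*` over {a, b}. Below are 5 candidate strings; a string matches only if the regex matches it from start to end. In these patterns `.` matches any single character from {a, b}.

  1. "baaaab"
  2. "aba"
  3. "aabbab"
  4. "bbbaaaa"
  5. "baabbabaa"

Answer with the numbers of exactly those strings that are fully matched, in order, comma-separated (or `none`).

1 → no match
2 → match
3 → no match
4 → no match
5 → no match

2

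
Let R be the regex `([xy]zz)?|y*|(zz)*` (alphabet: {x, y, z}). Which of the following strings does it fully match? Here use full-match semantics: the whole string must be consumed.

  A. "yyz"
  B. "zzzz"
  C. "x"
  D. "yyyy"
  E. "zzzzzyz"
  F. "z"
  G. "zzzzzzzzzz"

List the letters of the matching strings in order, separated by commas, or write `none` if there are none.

B, D, G

A → no match
B → match
C → no match
D → match
E → no match
F → no match
G → match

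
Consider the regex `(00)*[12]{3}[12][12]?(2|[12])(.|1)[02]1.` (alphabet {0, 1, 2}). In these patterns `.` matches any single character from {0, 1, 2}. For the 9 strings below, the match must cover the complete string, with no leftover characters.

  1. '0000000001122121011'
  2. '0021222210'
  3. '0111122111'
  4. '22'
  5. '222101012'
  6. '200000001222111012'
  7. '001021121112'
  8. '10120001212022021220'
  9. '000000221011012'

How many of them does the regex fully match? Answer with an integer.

1 → no match
2 → no match
3 → no match
4 → no match
5 → no match
6 → no match
7 → no match
8 → no match
9 → no match
Total matched: 0

0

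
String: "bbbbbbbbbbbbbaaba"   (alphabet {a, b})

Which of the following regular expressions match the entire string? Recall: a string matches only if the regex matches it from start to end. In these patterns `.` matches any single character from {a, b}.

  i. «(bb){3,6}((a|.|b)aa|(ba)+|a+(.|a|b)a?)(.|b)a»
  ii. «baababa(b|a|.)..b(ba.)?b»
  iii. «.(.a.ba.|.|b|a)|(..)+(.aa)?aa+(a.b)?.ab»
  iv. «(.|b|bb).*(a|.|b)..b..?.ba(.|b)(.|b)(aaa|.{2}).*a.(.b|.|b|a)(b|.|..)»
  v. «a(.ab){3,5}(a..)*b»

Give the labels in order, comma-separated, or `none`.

i → match
ii → no match — must start with "baababa"
iii → no match
iv → no match
v → no match — must start with "a"

i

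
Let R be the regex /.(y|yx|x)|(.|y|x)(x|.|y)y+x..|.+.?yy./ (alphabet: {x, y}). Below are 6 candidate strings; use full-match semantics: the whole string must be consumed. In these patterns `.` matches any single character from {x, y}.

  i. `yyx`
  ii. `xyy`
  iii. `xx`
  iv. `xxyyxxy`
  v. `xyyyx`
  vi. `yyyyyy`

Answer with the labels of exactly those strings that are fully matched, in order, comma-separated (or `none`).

i → match
ii → no match
iii → match
iv → match
v → match
vi → match

i, iii, iv, v, vi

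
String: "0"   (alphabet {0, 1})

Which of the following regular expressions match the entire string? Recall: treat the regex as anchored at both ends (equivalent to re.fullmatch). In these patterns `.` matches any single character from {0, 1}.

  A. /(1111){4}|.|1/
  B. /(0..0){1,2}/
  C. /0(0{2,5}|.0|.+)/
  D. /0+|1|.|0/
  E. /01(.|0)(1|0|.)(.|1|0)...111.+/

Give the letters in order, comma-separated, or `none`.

A, D

A → match
B → no match
C → no match
D → match
E → no match — must start with "01"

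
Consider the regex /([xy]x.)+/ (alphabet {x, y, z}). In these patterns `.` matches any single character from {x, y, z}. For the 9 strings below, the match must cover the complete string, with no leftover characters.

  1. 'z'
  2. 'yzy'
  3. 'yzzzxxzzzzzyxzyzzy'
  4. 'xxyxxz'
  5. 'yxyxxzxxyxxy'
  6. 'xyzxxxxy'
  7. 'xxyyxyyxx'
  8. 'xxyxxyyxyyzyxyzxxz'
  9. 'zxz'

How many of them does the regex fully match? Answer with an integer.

3

1 → no match
2 → no match
3 → no match
4 → match
5 → match
6 → no match
7 → match
8 → no match
9 → no match
Total matched: 3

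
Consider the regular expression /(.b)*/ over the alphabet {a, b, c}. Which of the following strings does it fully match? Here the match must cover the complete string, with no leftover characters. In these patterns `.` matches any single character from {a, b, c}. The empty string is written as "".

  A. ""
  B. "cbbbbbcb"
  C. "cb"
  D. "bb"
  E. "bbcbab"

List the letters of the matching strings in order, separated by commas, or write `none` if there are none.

A. "" → match
B. "cbbbbbcb" → match
C. "cb" → match
D. "bb" → match
E. "bbcbab" → match

A, B, C, D, E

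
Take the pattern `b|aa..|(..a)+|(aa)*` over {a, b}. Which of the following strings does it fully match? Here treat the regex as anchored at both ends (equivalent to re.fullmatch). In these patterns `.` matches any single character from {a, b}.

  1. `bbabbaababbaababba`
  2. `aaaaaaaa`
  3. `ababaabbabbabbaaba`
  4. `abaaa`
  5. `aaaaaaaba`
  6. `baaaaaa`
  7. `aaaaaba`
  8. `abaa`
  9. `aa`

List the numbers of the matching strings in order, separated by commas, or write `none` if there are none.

1, 2, 3, 5, 9

1 → match
2 → match
3 → match
4 → no match
5 → match
6 → no match
7 → no match
8 → no match
9 → match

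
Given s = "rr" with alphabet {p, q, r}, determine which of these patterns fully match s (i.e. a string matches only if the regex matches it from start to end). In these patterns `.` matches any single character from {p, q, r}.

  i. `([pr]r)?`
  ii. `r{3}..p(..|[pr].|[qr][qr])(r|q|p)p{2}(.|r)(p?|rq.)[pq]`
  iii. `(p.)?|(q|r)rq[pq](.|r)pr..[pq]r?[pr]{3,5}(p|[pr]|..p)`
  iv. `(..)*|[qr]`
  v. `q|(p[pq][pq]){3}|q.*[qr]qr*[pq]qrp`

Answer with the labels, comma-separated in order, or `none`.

i, iv

i → match
ii → no match
iii → no match
iv → match
v → no match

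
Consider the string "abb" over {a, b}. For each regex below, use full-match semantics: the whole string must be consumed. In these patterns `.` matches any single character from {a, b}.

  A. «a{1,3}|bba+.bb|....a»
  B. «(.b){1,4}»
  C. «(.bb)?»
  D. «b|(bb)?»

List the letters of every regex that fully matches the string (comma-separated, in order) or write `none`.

C

A → no match
B → no match
C → match
D → no match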